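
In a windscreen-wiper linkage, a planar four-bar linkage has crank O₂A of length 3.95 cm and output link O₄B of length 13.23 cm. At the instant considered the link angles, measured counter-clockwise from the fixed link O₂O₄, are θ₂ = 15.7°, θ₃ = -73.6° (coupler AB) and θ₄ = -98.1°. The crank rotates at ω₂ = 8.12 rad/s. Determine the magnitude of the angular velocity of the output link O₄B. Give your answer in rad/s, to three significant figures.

5.85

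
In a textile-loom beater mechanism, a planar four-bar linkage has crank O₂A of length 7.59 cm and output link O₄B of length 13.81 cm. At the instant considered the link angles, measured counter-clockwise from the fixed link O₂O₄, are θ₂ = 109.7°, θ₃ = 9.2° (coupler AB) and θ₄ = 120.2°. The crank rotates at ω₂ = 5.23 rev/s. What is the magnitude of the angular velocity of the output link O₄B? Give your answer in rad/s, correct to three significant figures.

19.0

ω₂ = 32.86 rad/s (from 5.23 rev/s).
Differentiating the loop-closure r₂e^{iθ₂}+r₃e^{iθ₃}=r₁+r₄e^{iθ₄} gives r₂ω₂e^{iθ₂}+r₃ω₃e^{iθ₃}=r₄ω₄e^{iθ₄}.
Eliminating the other unknown: ω₄ = r₂ω₂ sin(θ₂−θ₃) / [r₄ sin(θ₄−θ₃)].
Numerator sine = +0.98325; denominator sine = +0.93358.
Result = 0.0759·32.86·(+0.98325) / (0.1381·(+0.93358)) = +19.021 rad/s; magnitude 19.021 rad/s.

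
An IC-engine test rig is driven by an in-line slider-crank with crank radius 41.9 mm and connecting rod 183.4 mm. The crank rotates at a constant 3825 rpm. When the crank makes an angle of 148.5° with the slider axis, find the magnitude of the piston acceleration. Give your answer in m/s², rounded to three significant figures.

ω = 2π·3825/60 = 400.6 rad/s
x(θ) = r cosθ + √(L² − r² sin²θ); with ω constant, a = ω²·d²x/dθ².
d²x/dθ² = −r cosθ − r²(cos2θ)/√u − r⁴ sin²2θ/(4u^{3/2}),  u = L² − r² sin²θ = 0.0331563 m².
Substituting r = 0.0419 m, L = 0.1834 m, θ = 148.5°: d²x/dθ² = +0.031247 m.
a = ω²·d²x/dθ² = (400.6)²·(+0.031247) = +5013.4 m/s²;  |a| = 5013.4 m/s².

5010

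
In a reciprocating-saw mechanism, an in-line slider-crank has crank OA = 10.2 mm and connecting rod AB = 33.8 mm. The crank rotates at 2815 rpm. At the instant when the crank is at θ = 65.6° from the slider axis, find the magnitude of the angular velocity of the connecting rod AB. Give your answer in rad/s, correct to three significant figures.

38.2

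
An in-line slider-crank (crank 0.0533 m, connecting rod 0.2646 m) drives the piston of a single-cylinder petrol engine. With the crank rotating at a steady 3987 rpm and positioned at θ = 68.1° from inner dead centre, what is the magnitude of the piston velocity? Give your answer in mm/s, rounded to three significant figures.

22200

ω = 2π·3987/60 = 417.5 rad/s
For an in-line slider-crank, x = r cosθ + √(L² − r² sin²θ), so v = −rω sinθ·[1 + r cosθ/√(L² − r² sin²θ)].
With r = 0.0533 m, L = 0.2646 m, θ = 68.1°: √(L² − r² sin²θ) = 0.25994 m.
v = −0.0533·417.5·0.92784·[1 + 0.0533·0.37299/0.25994] = -22.227 m/s.
|v| = 22.227 m/s = 22227 mm/s.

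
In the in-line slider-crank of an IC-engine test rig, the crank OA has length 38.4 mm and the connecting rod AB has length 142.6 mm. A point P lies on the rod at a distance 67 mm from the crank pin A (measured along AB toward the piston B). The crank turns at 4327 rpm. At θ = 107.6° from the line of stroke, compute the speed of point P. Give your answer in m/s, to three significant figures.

16.2

ω = 453.1 rad/s.  Crank-pin speed |V_A| = rω = 17.4 m/s, perpendicular to OA.
Rod angle: sinφ = −(r/L) sinθ ⇒ φ = -14.873°; ω_rod = −rω cosθ/√(L²−r²sin²θ) = +38.174 rad/s.
V_P = V_A + ω_rod × AP, with AP = 0.067 m along the rod.
Components: V_Px = −rω sinθ − a·ω_rod·sinφ = -15.929 m/s;  V_Py = rω cosθ + a·ω_rod·cosφ = -2.7893 m/s.
|V_P| = √(V_Px² + V_Py²) = 16.171 m/s.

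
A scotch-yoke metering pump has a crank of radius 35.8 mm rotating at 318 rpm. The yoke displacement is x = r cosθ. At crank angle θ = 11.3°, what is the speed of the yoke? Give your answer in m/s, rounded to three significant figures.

ω = 33.3 rad/s (from 318 rpm).
x = r cosθ ⇒ ẋ = −rω sinθ.
|v| = rω|sinθ| = 0.0358·33.3·|sin 11.3°| = 0.2336 m/s.

0.234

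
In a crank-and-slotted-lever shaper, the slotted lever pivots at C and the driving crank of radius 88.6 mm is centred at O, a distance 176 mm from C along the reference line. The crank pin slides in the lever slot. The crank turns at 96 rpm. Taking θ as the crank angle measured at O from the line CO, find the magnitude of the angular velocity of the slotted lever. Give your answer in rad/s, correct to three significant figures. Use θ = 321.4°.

3.19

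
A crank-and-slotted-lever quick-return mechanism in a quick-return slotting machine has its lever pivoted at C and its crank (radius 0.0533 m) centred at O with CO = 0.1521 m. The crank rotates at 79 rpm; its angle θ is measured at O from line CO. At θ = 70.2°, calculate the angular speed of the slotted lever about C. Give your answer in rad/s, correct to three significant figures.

1.47

ω = 8.273 rad/s (from 79 rpm).
Crank pin A relative to C: A = (d + r cosθ, r sinθ); lever angle φ = atan2(r sinθ, d + r cosθ).
Differentiating tanφ: φ̇ = rω(d cosθ + r)/(d² + r² + 2dr cosθ).
d² + r² + 2dr cosθ = |CA|² = 0.0314675 m²;  d cosθ + r = +0.10482 m.
|ω_lever| = |0.0533·8.273·+0.10482| / 0.0314675 = 1.4688 rad/s.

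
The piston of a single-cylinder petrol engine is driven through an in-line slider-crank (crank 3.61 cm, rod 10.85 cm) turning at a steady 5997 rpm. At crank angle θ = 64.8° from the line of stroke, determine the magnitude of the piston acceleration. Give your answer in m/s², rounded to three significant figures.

2990

ω = 2π·5997/60 = 628 rad/s
x(θ) = r cosθ + √(L² − r² sin²θ); with ω constant, a = ω²·d²x/dθ².
d²x/dθ² = −r cosθ − r²(cos2θ)/√u − r⁴ sin²2θ/(4u^{3/2}),  u = L² − r² sin²θ = 0.0107053 m².
Substituting r = 0.0361 m, L = 0.1085 m, θ = 64.8°: d²x/dθ² = -0.0075695 m.
a = ω²·d²x/dθ² = (628)²·(-0.0075695) = -2985.3 m/s²;  |a| = 2985.3 m/s².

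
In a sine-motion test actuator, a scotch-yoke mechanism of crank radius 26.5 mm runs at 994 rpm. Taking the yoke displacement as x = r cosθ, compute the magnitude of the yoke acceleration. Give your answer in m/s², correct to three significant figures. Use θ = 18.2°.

273

ω = 104.1 rad/s (from 994 rpm).
x = r cosθ ⇒ ẍ = −rω² cosθ (ω constant).
|a| = rω²|cosθ| = 0.0265·(104.1)²·|cos 18.2°| = 272.76 m/s².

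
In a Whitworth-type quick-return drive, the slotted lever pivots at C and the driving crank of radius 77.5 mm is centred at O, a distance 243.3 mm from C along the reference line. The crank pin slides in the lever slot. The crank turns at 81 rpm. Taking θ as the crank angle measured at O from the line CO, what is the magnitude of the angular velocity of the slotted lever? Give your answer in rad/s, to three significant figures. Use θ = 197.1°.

ω = 8.482 rad/s (from 81 rpm).
Crank pin A relative to C: A = (d + r cosθ, r sinθ); lever angle φ = atan2(r sinθ, d + r cosθ).
Differentiating tanφ: φ̇ = rω(d cosθ + r)/(d² + r² + 2dr cosθ).
d² + r² + 2dr cosθ = |CA|² = 0.0291568 m²;  d cosθ + r = -0.15504 m.
|ω_lever| = |0.0775·8.482·-0.15504| / 0.0291568 = 3.4957 rad/s.

3.50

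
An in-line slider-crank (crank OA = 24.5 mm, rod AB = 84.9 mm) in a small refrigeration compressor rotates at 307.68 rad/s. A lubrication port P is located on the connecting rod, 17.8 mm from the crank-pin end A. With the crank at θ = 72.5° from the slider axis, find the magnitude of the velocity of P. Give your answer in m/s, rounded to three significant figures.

ω = 307.7 rad/s.  Crank-pin speed |V_A| = rω = 7.5382 m/s, perpendicular to OA.
Rod angle: sinφ = −(r/L) sinθ ⇒ φ = -15.975°; ω_rod = −rω cosθ/√(L²−r²sin²θ) = -27.772 rad/s.
V_P = V_A + ω_rod × AP, with AP = 0.0178 m along the rod.
Components: V_Px = −rω sinθ − a·ω_rod·sinφ = -7.3253 m/s;  V_Py = rω cosθ + a·ω_rod·cosφ = +1.7915 m/s.
|V_P| = √(V_Px² + V_Py²) = 7.5412 m/s.

7.54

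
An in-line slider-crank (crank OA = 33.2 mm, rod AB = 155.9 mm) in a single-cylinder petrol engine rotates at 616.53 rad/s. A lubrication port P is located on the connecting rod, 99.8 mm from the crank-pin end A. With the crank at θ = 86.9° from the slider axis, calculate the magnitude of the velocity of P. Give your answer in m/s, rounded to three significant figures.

ω = 616.5 rad/s.  Crank-pin speed |V_A| = rω = 20.469 m/s, perpendicular to OA.
Rod angle: sinφ = −(r/L) sinθ ⇒ φ = -12.277°; ω_rod = −rω cosθ/√(L²−r²sin²θ) = -7.2664 rad/s.
V_P = V_A + ω_rod × AP, with AP = 0.0998 m along the rod.
Components: V_Px = −rω sinθ − a·ω_rod·sinφ = -20.593 m/s;  V_Py = rω cosθ + a·ω_rod·cosφ = +0.39832 m/s.
|V_P| = √(V_Px² + V_Py²) = 20.597 m/s.

20.6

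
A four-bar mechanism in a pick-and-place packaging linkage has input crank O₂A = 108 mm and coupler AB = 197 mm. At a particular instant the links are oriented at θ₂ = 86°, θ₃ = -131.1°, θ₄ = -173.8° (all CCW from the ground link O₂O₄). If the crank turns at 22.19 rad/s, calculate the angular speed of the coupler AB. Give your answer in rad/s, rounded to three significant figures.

17.7

ω₂ = 22.19 rad/s
Differentiating the loop-closure r₂e^{iθ₂}+r₃e^{iθ₃}=r₁+r₄e^{iθ₄} gives r₂ω₂e^{iθ₂}+r₃ω₃e^{iθ₃}=r₄ω₄e^{iθ₄}.
Eliminating the other unknown: ω₃ = r₂ω₂ sin(θ₄−θ₂) / [r₃ sin(θ₃−θ₄)].
Numerator sine = +0.98420; denominator sine = +0.67816.
Result = 0.108·22.19·(+0.98420) / (0.197·(+0.67816)) = +17.655 rad/s; magnitude 17.655 rad/s.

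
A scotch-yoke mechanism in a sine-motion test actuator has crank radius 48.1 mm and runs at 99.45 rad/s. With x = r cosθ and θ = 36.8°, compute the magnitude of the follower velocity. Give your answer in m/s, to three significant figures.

ω = 99.45 rad/s
x = r cosθ ⇒ ẋ = −rω sinθ.
|v| = rω|sinθ| = 0.0481·99.45·|sin 36.8°| = 2.8655 m/s.

2.87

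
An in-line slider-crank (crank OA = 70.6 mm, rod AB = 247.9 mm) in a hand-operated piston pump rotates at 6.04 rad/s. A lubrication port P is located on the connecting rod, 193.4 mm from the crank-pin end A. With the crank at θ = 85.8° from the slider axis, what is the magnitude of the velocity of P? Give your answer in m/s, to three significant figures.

0.433

ω = 6.04 rad/s.  Crank-pin speed |V_A| = rω = 0.42642 m/s, perpendicular to OA.
Rod angle: sinφ = −(r/L) sinθ ⇒ φ = -16.501°; ω_rod = −rω cosθ/√(L²−r²sin²θ) = -0.13139 rad/s.
V_P = V_A + ω_rod × AP, with AP = 0.1934 m along the rod.
Components: V_Px = −rω sinθ − a·ω_rod·sinφ = -0.4325 m/s;  V_Py = rω cosθ + a·ω_rod·cosφ = +0.0068659 m/s.
|V_P| = √(V_Px² + V_Py²) = 0.43255 m/s.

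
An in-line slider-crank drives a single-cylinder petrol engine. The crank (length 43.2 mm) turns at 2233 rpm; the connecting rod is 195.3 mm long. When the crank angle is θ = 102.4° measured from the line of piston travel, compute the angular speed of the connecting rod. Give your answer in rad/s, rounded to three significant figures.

11.4

ω = 233.8 rad/s (converted from 2233 rpm).
The rod makes angle φ with the slider axis where L sinφ = r sinθ; differentiating, L cosφ·φ̇ = r ω cosθ.
L cosφ = √(L² − r² sin²θ) = 0.19069 m.
|ω_rod| = r ω |cosθ| / √(L² − r² sin²θ) = 0.0432·233.8·0.21474/0.19069 = 11.376 rad/s.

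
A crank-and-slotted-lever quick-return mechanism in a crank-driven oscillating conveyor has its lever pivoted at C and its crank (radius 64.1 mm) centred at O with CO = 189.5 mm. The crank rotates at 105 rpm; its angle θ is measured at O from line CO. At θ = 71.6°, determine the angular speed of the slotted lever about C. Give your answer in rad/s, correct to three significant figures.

ω = 11 rad/s (from 105 rpm).
Crank pin A relative to C: A = (d + r cosθ, r sinθ); lever angle φ = atan2(r sinθ, d + r cosθ).
Differentiating tanφ: φ̇ = rω(d cosθ + r)/(d² + r² + 2dr cosθ).
d² + r² + 2dr cosθ = |CA|² = 0.0476874 m²;  d cosθ + r = +0.12392 m.
|ω_lever| = |0.0641·11·+0.12392| / 0.0476874 = 1.8315 rad/s.

1.83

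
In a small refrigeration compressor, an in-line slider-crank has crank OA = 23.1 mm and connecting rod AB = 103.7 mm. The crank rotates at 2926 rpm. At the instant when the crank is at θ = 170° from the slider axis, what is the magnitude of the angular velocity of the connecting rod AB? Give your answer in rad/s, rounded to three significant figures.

67.3

ω = 306.4 rad/s (converted from 2926 rpm).
The rod makes angle φ with the slider axis where L sinφ = r sinθ; differentiating, L cosφ·φ̇ = r ω cosθ.
L cosφ = √(L² − r² sin²θ) = 0.10362 m.
|ω_rod| = r ω |cosθ| / √(L² − r² sin²θ) = 0.0231·306.4·0.98481/0.10362 = 67.269 rad/s.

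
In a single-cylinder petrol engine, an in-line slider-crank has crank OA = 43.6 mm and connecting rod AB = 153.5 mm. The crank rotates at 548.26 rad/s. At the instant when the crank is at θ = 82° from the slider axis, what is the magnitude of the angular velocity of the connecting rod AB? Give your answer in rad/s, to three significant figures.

ω = 548.3 rad/s
The rod makes angle φ with the slider axis where L sinφ = r sinθ; differentiating, L cosφ·φ̇ = r ω cosθ.
L cosφ = √(L² − r² sin²θ) = 0.1473 m.
|ω_rod| = r ω |cosθ| / √(L² − r² sin²θ) = 0.0436·548.3·0.13917/0.1473 = 22.585 rad/s.

22.6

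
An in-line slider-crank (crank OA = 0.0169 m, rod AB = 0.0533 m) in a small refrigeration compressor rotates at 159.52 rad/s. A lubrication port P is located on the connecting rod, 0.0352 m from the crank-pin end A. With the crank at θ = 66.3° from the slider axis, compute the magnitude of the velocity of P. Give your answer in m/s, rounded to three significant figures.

2.71

ω = 159.5 rad/s.  Crank-pin speed |V_A| = rω = 2.6959 m/s, perpendicular to OA.
Rod angle: sinφ = −(r/L) sinθ ⇒ φ = -16.878°; ω_rod = −rω cosθ/√(L²−r²sin²θ) = -21.245 rad/s.
V_P = V_A + ω_rod × AP, with AP = 0.0352 m along the rod.
Components: V_Px = −rω sinθ − a·ω_rod·sinφ = -2.6856 m/s;  V_Py = rω cosθ + a·ω_rod·cosφ = +0.36798 m/s.
|V_P| = √(V_Px² + V_Py²) = 2.7107 m/s.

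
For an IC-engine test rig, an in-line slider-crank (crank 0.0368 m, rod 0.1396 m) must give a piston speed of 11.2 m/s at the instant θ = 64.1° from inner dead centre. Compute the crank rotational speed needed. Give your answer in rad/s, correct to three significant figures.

For an in-line slider-crank, |v_piston| = rω|sinθ|·[1 + r cosθ/√(L² − r² sin²θ)].
With r = 0.0368 m, L = 0.1396 m, θ = 64.1°: the bracketed kinematic factor |dx/dθ| = 0.037027 m.
ω = v/|dx/dθ| = 11.2/0.037027 = 302.48 rad/s.

302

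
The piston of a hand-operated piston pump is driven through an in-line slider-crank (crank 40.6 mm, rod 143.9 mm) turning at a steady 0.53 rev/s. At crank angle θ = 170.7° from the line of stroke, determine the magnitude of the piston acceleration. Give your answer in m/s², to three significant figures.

ω = 2π·0.53 = 3.33 rad/s
x(θ) = r cosθ + √(L² − r² sin²θ); with ω constant, a = ω²·d²x/dθ².
d²x/dθ² = −r cosθ − r²(cos2θ)/√u − r⁴ sin²2θ/(4u^{3/2}),  u = L² − r² sin²θ = 0.0206642 m².
Substituting r = 0.0406 m, L = 0.1439 m, θ = 170.7°: d²x/dθ² = +0.029175 m.
a = ω²·d²x/dθ² = (3.33)²·(+0.029175) = +0.32354 m/s²;  |a| = 0.32354 m/s².

0.324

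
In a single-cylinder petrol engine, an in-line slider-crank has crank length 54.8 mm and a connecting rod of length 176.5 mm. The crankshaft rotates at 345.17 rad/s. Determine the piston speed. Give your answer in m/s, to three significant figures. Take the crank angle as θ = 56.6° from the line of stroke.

ω = 345.2 rad/s
For an in-line slider-crank, x = r cosθ + √(L² − r² sin²θ), so v = −rω sinθ·[1 + r cosθ/√(L² − r² sin²θ)].
With r = 0.0548 m, L = 0.1765 m, θ = 56.6°: √(L² − r² sin²θ) = 0.17047 m.
v = −0.0548·345.2·0.83485·[1 + 0.0548·0.55048/0.17047] = -18.586 m/s.
|v| = 18.586 m/s.

18.6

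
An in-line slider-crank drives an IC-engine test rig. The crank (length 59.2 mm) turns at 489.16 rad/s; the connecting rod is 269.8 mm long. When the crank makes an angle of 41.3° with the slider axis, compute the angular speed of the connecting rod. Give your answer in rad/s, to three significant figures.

ω = 489.2 rad/s
The rod makes angle φ with the slider axis where L sinφ = r sinθ; differentiating, L cosφ·φ̇ = r ω cosθ.
L cosφ = √(L² − r² sin²θ) = 0.26696 m.
|ω_rod| = r ω |cosθ| / √(L² − r² sin²θ) = 0.0592·489.2·0.75126/0.26696 = 81.494 rad/s.

81.5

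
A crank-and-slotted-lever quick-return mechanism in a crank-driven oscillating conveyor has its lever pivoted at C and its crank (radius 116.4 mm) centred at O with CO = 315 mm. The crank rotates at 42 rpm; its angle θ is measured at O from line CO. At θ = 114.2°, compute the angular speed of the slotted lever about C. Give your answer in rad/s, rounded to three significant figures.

ω = 4.398 rad/s (from 42 rpm).
Crank pin A relative to C: A = (d + r cosθ, r sinθ); lever angle φ = atan2(r sinθ, d + r cosθ).
Differentiating tanφ: φ̇ = rω(d cosθ + r)/(d² + r² + 2dr cosθ).
d² + r² + 2dr cosθ = |CA|² = 0.0827135 m²;  d cosθ + r = -0.012726 m.
|ω_lever| = |0.1164·4.398·-0.012726| / 0.0827135 = 0.078766 rad/s.

0.0788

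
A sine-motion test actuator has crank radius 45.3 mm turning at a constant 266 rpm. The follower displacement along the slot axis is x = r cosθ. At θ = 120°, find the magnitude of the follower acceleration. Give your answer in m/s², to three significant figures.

17.6

ω = 27.86 rad/s (from 266 rpm).
x = r cosθ ⇒ ẍ = −rω² cosθ (ω constant).
|a| = rω²|cosθ| = 0.0453·(27.86)²·|cos 120°| = 17.575 m/s².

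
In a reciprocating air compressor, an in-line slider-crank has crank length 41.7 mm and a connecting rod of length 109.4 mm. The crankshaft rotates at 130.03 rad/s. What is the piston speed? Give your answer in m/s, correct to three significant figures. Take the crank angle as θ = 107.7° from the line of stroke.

ω = 130 rad/s
For an in-line slider-crank, x = r cosθ + √(L² − r² sin²θ), so v = −rω sinθ·[1 + r cosθ/√(L² − r² sin²θ)].
With r = 0.0417 m, L = 0.1094 m, θ = 107.7°: √(L² − r² sin²θ) = 0.10193 m.
v = −0.0417·130·0.95266·[1 + 0.0417·-0.30403/0.10193] = -4.5231 m/s.
|v| = 4.5231 m/s.

4.52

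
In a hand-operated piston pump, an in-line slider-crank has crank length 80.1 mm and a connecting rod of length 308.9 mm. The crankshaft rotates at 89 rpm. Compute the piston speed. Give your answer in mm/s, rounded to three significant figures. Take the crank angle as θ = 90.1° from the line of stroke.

746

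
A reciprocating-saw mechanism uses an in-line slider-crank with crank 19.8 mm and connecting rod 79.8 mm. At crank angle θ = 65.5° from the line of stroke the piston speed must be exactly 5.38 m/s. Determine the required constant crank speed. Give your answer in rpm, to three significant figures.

2580

For an in-line slider-crank, |v_piston| = rω|sinθ|·[1 + r cosθ/√(L² − r² sin²θ)].
With r = 0.0198 m, L = 0.0798 m, θ = 65.5°: the bracketed kinematic factor |dx/dθ| = 0.01992 m.
ω = v/|dx/dθ| = 5.38/0.01992 = 270.08 rad/s.
N = 60ω/(2π) = 2579 rpm.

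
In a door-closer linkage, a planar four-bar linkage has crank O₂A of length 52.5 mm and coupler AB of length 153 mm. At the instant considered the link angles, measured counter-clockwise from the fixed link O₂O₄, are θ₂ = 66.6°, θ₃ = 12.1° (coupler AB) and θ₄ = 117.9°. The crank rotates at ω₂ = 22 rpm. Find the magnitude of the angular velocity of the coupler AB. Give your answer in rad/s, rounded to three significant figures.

0.641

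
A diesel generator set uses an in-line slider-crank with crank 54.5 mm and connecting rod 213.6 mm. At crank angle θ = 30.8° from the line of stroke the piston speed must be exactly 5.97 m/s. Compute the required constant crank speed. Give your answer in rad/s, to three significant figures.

175

For an in-line slider-crank, |v_piston| = rω|sinθ|·[1 + r cosθ/√(L² − r² sin²θ)].
With r = 0.0545 m, L = 0.2136 m, θ = 30.8°: the bracketed kinematic factor |dx/dθ| = 0.034075 m.
ω = v/|dx/dθ| = 5.97/0.034075 = 175.2 rad/s.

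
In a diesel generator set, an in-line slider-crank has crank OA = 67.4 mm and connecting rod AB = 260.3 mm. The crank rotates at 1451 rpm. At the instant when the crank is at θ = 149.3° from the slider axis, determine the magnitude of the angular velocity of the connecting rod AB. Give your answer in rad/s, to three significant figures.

34.1

ω = 151.9 rad/s (converted from 1451 rpm).
The rod makes angle φ with the slider axis where L sinφ = r sinθ; differentiating, L cosφ·φ̇ = r ω cosθ.
L cosφ = √(L² − r² sin²θ) = 0.25802 m.
|ω_rod| = r ω |cosθ| / √(L² − r² sin²θ) = 0.0674·151.9·0.85985/0.25802 = 34.13 rad/s.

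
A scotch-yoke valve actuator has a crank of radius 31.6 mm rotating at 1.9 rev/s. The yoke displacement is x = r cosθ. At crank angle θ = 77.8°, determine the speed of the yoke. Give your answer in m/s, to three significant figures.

ω = 11.94 rad/s (from 1.9 rev/s).
x = r cosθ ⇒ ẋ = −rω sinθ.
|v| = rω|sinθ| = 0.0316·11.94·|sin 77.8°| = 0.36872 m/s.

0.369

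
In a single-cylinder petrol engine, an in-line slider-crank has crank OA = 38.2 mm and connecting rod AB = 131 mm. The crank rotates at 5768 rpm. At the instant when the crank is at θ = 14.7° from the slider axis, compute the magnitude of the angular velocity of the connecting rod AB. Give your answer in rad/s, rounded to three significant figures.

171

ω = 604 rad/s (converted from 5768 rpm).
The rod makes angle φ with the slider axis where L sinφ = r sinθ; differentiating, L cosφ·φ̇ = r ω cosθ.
L cosφ = √(L² − r² sin²θ) = 0.13064 m.
|ω_rod| = r ω |cosθ| / √(L² − r² sin²θ) = 0.0382·604·0.96727/0.13064 = 170.84 rad/s.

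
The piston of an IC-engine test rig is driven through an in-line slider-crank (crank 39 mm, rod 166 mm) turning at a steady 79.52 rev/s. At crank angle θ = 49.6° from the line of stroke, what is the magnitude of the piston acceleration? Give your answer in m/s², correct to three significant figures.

ω = 2π·79.5 = 499.6 rad/s
x(θ) = r cosθ + √(L² − r² sin²θ); with ω constant, a = ω²·d²x/dθ².
d²x/dθ² = −r cosθ − r²(cos2θ)/√u − r⁴ sin²2θ/(4u^{3/2}),  u = L² − r² sin²θ = 0.0266739 m².
Substituting r = 0.039 m, L = 0.166 m, θ = 49.6°: d²x/dθ² = -0.023917 m.
a = ω²·d²x/dθ² = (499.6)²·(-0.023917) = -5970.6 m/s²;  |a| = 5970.6 m/s².

5970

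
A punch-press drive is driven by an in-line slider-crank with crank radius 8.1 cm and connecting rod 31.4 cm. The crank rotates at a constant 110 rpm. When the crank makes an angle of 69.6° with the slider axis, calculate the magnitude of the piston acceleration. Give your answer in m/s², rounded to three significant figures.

1.61

ω = 2π·110/60 = 11.52 rad/s
x(θ) = r cosθ + √(L² − r² sin²θ); with ω constant, a = ω²·d²x/dθ².
d²x/dθ² = −r cosθ − r²(cos2θ)/√u − r⁴ sin²2θ/(4u^{3/2}),  u = L² − r² sin²θ = 0.0928322 m².
Substituting r = 0.081 m, L = 0.314 m, θ = 69.6°: d²x/dθ² = -0.012096 m.
a = ω²·d²x/dθ² = (11.52)²·(-0.012096) = -1.605 m/s²;  |a| = 1.605 m/s².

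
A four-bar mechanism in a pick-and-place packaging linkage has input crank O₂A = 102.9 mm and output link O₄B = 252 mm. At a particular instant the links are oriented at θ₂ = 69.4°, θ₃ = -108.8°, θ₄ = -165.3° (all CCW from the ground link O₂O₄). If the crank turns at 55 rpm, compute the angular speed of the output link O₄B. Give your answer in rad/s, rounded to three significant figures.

ω₂ = 5.76 rad/s (from 55 rpm).
Differentiating the loop-closure r₂e^{iθ₂}+r₃e^{iθ₃}=r₁+r₄e^{iθ₄} gives r₂ω₂e^{iθ₂}+r₃ω₃e^{iθ₃}=r₄ω₄e^{iθ₄}.
Eliminating the other unknown: ω₄ = r₂ω₂ sin(θ₂−θ₃) / [r₄ sin(θ₄−θ₃)].
Numerator sine = +0.03141; denominator sine = -0.83389.
Result = 0.1029·5.76·(+0.03141) / (0.252·(-0.83389)) = -0.088589 rad/s; magnitude 0.088589 rad/s.

0.0886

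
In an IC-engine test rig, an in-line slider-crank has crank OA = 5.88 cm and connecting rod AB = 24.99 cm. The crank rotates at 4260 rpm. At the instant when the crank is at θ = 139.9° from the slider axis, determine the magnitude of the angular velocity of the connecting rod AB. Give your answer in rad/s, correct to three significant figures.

81.2

ω = 446.1 rad/s (converted from 4260 rpm).
The rod makes angle φ with the slider axis where L sinφ = r sinθ; differentiating, L cosφ·φ̇ = r ω cosθ.
L cosφ = √(L² − r² sin²θ) = 0.24701 m.
|ω_rod| = r ω |cosθ| / √(L² − r² sin²θ) = 0.0588·446.1·0.76492/0.24701 = 81.229 rad/s.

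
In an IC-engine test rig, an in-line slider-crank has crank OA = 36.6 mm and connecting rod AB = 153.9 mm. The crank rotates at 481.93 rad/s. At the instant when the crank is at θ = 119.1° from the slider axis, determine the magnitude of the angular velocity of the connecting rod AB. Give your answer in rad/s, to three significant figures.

57.0

ω = 481.9 rad/s
The rod makes angle φ with the slider axis where L sinφ = r sinθ; differentiating, L cosφ·φ̇ = r ω cosθ.
L cosφ = √(L² − r² sin²θ) = 0.15054 m.
|ω_rod| = r ω |cosθ| / √(L² − r² sin²θ) = 0.0366·481.9·0.48634/0.15054 = 56.983 rad/s.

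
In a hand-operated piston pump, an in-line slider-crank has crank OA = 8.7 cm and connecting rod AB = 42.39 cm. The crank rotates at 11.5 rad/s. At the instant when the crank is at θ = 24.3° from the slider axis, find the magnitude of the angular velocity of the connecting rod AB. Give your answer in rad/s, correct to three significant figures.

ω = 11.5 rad/s
The rod makes angle φ with the slider axis where L sinφ = r sinθ; differentiating, L cosφ·φ̇ = r ω cosθ.
L cosφ = √(L² − r² sin²θ) = 0.42239 m.
|ω_rod| = r ω |cosθ| / √(L² − r² sin²θ) = 0.087·11.5·0.91140/0.42239 = 2.1588 rad/s.

2.16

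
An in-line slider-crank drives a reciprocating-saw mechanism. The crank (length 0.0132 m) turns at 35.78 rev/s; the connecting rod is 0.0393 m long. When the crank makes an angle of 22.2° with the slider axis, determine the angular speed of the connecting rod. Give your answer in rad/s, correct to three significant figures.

70.5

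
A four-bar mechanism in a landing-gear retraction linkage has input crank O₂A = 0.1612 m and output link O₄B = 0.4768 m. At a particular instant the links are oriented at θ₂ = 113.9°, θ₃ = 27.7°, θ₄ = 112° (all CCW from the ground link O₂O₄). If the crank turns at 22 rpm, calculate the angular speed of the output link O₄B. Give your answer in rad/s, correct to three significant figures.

0.781

ω₂ = 2.304 rad/s (from 22 rpm).
Differentiating the loop-closure r₂e^{iθ₂}+r₃e^{iθ₃}=r₁+r₄e^{iθ₄} gives r₂ω₂e^{iθ₂}+r₃ω₃e^{iθ₃}=r₄ω₄e^{iθ₄}.
Eliminating the other unknown: ω₄ = r₂ω₂ sin(θ₂−θ₃) / [r₄ sin(θ₄−θ₃)].
Numerator sine = +0.99780; denominator sine = +0.99506.
Result = 0.1612·2.304·(+0.99780) / (0.4768·(+0.99506)) = +0.78105 rad/s; magnitude 0.78105 rad/s.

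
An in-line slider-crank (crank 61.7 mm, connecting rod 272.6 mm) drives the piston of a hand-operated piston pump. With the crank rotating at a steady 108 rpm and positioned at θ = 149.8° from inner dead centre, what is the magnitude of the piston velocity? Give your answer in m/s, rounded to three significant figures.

0.282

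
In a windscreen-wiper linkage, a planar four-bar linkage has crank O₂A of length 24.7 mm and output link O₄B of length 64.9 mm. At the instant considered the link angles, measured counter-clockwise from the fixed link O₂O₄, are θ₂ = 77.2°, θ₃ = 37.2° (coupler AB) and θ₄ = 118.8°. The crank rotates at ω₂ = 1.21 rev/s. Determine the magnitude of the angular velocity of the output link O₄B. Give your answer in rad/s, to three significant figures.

1.88

ω₂ = 7.603 rad/s (from 1.21 rev/s).
Differentiating the loop-closure r₂e^{iθ₂}+r₃e^{iθ₃}=r₁+r₄e^{iθ₄} gives r₂ω₂e^{iθ₂}+r₃ω₃e^{iθ₃}=r₄ω₄e^{iθ₄}.
Eliminating the other unknown: ω₄ = r₂ω₂ sin(θ₂−θ₃) / [r₄ sin(θ₄−θ₃)].
Numerator sine = +0.64279; denominator sine = +0.98927.
Result = 0.0247·7.603·(+0.64279) / (0.0649·(+0.98927)) = +1.88 rad/s; magnitude 1.88 rad/s.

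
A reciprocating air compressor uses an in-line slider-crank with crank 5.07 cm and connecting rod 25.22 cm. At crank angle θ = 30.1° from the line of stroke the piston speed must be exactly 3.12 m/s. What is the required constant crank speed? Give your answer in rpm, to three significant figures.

997

For an in-line slider-crank, |v_piston| = rω|sinθ|·[1 + r cosθ/√(L² − r² sin²θ)].
With r = 0.0507 m, L = 0.2522 m, θ = 30.1°: the bracketed kinematic factor |dx/dθ| = 0.029871 m.
ω = v/|dx/dθ| = 3.12/0.029871 = 104.45 rad/s.
N = 60ω/(2π) = 997.4 rpm.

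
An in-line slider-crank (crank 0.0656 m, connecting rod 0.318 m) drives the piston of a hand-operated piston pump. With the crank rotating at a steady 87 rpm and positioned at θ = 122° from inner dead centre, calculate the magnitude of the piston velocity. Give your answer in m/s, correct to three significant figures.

0.451

ω = 2π·87/60 = 9.111 rad/s
For an in-line slider-crank, x = r cosθ + √(L² − r² sin²θ), so v = −rω sinθ·[1 + r cosθ/√(L² − r² sin²θ)].
With r = 0.0656 m, L = 0.318 m, θ = 122°: √(L² − r² sin²θ) = 0.3131 m.
v = −0.0656·9.111·0.84805·[1 + 0.0656·-0.52992/0.3131] = -0.45057 m/s.
|v| = 0.45057 m/s.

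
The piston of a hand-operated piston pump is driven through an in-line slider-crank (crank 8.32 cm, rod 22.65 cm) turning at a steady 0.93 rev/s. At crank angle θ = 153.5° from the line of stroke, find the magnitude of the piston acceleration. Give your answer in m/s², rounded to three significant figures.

ω = 2π·0.93 = 5.843 rad/s
x(θ) = r cosθ + √(L² − r² sin²θ); with ω constant, a = ω²·d²x/dθ².
d²x/dθ² = −r cosθ − r²(cos2θ)/√u − r⁴ sin²2θ/(4u^{3/2}),  u = L² − r² sin²θ = 0.0499241 m².
Substituting r = 0.0832 m, L = 0.2265 m, θ = 153.5°: d²x/dθ² = +0.055129 m.
a = ω²·d²x/dθ² = (5.843)²·(+0.055129) = +1.8824 m/s²;  |a| = 1.8824 m/s².

1.88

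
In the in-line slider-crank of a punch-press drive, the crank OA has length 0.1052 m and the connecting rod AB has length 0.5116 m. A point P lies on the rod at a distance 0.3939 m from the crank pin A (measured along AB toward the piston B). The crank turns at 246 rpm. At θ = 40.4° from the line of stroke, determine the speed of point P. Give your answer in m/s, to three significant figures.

ω = 25.76 rad/s.  Crank-pin speed |V_A| = rω = 2.7101 m/s, perpendicular to OA.
Rod angle: sinφ = −(r/L) sinθ ⇒ φ = -7.659°; ω_rod = −rω cosθ/√(L²−r²sin²θ) = -4.0704 rad/s.
V_P = V_A + ω_rod × AP, with AP = 0.3939 m along the rod.
Components: V_Px = −rω sinθ − a·ω_rod·sinφ = -1.9701 m/s;  V_Py = rω cosθ + a·ω_rod·cosφ = +0.47481 m/s.
|V_P| = √(V_Px² + V_Py²) = 2.0265 m/s.

2.03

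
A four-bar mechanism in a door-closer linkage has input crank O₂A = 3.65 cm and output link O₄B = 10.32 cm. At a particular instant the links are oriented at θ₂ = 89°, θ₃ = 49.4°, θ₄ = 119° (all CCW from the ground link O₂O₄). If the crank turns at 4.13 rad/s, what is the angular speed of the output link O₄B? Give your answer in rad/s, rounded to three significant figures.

0.993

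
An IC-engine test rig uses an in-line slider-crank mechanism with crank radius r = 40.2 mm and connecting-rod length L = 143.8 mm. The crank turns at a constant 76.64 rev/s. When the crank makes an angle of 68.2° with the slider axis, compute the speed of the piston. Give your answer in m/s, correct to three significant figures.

19.9

ω = 2π·76.6 = 481.5 rad/s
For an in-line slider-crank, x = r cosθ + √(L² − r² sin²θ), so v = −rω sinθ·[1 + r cosθ/√(L² − r² sin²θ)].
With r = 0.0402 m, L = 0.1438 m, θ = 68.2°: √(L² − r² sin²θ) = 0.13887 m.
v = −0.0402·481.5·0.92849·[1 + 0.0402·0.37137/0.13887] = -19.906 m/s.
|v| = 19.906 m/s.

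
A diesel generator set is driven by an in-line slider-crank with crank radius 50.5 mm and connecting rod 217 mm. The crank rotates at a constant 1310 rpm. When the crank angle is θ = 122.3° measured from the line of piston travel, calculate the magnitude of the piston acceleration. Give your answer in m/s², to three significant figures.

ω = 2π·1310/60 = 137.2 rad/s
x(θ) = r cosθ + √(L² − r² sin²θ); with ω constant, a = ω²·d²x/dθ².
d²x/dθ² = −r cosθ − r²(cos2θ)/√u − r⁴ sin²2θ/(4u^{3/2}),  u = L² − r² sin²θ = 0.0452669 m².
Substituting r = 0.0505 m, L = 0.217 m, θ = 122.3°: d²x/dθ² = +0.031988 m.
a = ω²·d²x/dθ² = (137.2)²·(+0.031988) = +602 m/s²;  |a| = 602 m/s².

602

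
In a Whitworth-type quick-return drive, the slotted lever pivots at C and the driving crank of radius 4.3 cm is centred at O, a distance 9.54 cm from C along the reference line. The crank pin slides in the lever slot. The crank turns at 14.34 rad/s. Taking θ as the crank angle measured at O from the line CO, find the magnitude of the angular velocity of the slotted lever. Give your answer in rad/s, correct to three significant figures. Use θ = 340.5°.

4.39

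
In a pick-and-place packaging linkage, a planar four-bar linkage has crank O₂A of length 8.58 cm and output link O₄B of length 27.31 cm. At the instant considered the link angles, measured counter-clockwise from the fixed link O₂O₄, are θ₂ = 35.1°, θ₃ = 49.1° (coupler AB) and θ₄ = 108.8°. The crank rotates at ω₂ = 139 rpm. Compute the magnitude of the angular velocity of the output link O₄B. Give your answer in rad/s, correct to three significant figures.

1.28

ω₂ = 14.56 rad/s (from 139 rpm).
Differentiating the loop-closure r₂e^{iθ₂}+r₃e^{iθ₃}=r₁+r₄e^{iθ₄} gives r₂ω₂e^{iθ₂}+r₃ω₃e^{iθ₃}=r₄ω₄e^{iθ₄}.
Eliminating the other unknown: ω₄ = r₂ω₂ sin(θ₂−θ₃) / [r₄ sin(θ₄−θ₃)].
Numerator sine = -0.24192; denominator sine = +0.86340.
Result = 0.0858·14.56·(-0.24192) / (0.2731·(+0.86340)) = -1.2814 rad/s; magnitude 1.2814 rad/s.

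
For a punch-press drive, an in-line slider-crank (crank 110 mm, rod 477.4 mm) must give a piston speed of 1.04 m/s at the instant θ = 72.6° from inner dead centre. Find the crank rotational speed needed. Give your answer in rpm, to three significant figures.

For an in-line slider-crank, |v_piston| = rω|sinθ|·[1 + r cosθ/√(L² − r² sin²θ)].
With r = 0.11 m, L = 0.4774 m, θ = 72.6°: the bracketed kinematic factor |dx/dθ| = 0.11238 m.
ω = v/|dx/dθ| = 1.04/0.11238 = 9.2543 rad/s.
N = 60ω/(2π) = 88.372 rpm.

88.4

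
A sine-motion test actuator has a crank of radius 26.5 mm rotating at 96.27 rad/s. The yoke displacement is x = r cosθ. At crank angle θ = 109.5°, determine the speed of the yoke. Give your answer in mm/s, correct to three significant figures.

ω = 96.27 rad/s
x = r cosθ ⇒ ẋ = −rω sinθ.
|v| = rω|sinθ| = 0.0265·96.27·|sin 109.5°| = 2.4048 m/s = 2404.8 mm/s.

2400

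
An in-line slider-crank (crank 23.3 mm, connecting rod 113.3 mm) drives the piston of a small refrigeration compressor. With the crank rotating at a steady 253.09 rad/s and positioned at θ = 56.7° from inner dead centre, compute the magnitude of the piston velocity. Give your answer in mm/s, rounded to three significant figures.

ω = 253.1 rad/s
For an in-line slider-crank, x = r cosθ + √(L² − r² sin²θ), so v = −rω sinθ·[1 + r cosθ/√(L² − r² sin²θ)].
With r = 0.0233 m, L = 0.1133 m, θ = 56.7°: √(L² − r² sin²θ) = 0.11161 m.
v = −0.0233·253.1·0.83581·[1 + 0.0233·0.54902/0.11161] = -5.4936 m/s.
|v| = 5.4936 m/s = 5493.6 mm/s.

5490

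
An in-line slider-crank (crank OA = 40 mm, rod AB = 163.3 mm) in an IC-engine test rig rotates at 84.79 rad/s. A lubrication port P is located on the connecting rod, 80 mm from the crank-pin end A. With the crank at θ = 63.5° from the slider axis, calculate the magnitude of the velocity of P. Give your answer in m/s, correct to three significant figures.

ω = 84.79 rad/s.  Crank-pin speed |V_A| = rω = 3.3916 m/s, perpendicular to OA.
Rod angle: sinφ = −(r/L) sinθ ⇒ φ = -12.663°; ω_rod = −rω cosθ/√(L²−r²sin²θ) = -9.4982 rad/s.
V_P = V_A + ω_rod × AP, with AP = 0.08 m along the rod.
Components: V_Px = −rω sinθ − a·ω_rod·sinφ = -3.2018 m/s;  V_Py = rω cosθ + a·ω_rod·cosφ = +0.77195 m/s.
|V_P| = √(V_Px² + V_Py²) = 3.2936 m/s.

3.29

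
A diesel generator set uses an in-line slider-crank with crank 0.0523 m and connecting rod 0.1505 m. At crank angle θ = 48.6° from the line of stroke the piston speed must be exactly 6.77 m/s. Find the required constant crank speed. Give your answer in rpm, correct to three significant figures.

For an in-line slider-crank, |v_piston| = rω|sinθ|·[1 + r cosθ/√(L² − r² sin²θ)].
With r = 0.0523 m, L = 0.1505 m, θ = 48.6°: the bracketed kinematic factor |dx/dθ| = 0.048569 m.
ω = v/|dx/dθ| = 6.77/0.048569 = 139.39 rad/s.
N = 60ω/(2π) = 1331.1 rpm.

1330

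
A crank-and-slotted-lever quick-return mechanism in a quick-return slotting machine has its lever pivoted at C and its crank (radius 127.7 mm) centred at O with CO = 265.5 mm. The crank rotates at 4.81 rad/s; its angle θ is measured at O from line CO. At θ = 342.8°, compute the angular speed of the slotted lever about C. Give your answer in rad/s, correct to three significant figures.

1.55

ω = 4.81 rad/s
Crank pin A relative to C: A = (d + r cosθ, r sinθ); lever angle φ = atan2(r sinθ, d + r cosθ).
Differentiating tanφ: φ̇ = rω(d cosθ + r)/(d² + r² + 2dr cosθ).
d² + r² + 2dr cosθ = |CA|² = 0.151574 m²;  d cosθ + r = +0.38133 m.
|ω_lever| = |0.1277·4.81·+0.38133| / 0.151574 = 1.5453 rad/s.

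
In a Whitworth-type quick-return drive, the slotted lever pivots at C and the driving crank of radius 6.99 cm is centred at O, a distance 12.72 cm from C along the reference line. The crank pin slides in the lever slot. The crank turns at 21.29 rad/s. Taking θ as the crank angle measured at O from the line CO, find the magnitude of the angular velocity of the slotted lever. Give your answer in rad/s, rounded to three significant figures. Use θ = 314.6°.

ω = 21.29 rad/s
Crank pin A relative to C: A = (d + r cosθ, r sinθ); lever angle φ = atan2(r sinθ, d + r cosθ).
Differentiating tanφ: φ̇ = rω(d cosθ + r)/(d² + r² + 2dr cosθ).
d² + r² + 2dr cosθ = |CA|² = 0.0335519 m²;  d cosθ + r = +0.15921 m.
|ω_lever| = |0.0699·21.29·+0.15921| / 0.0335519 = 7.0618 rad/s.

7.06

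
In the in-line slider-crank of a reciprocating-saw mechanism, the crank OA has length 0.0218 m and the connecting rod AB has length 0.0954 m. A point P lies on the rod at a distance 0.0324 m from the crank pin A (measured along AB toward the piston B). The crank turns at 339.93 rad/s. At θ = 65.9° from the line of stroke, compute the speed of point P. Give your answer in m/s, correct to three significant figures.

ω = 339.9 rad/s.  Crank-pin speed |V_A| = rω = 7.4105 m/s, perpendicular to OA.
Rod angle: sinφ = −(r/L) sinθ ⇒ φ = -12.040°; ω_rod = −rω cosθ/√(L²−r²sin²θ) = -32.432 rad/s.
V_P = V_A + ω_rod × AP, with AP = 0.0324 m along the rod.
Components: V_Px = −rω sinθ − a·ω_rod·sinφ = -6.9837 m/s;  V_Py = rω cosθ + a·ω_rod·cosφ = +1.9983 m/s.
|V_P| = √(V_Px² + V_Py²) = 7.264 m/s.

7.26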